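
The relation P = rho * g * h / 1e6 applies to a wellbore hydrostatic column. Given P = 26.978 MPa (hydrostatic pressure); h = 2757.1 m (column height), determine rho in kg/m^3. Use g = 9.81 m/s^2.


rho = P * 1e6 / (g * h)
rho = 26.978 * 1e6 / (9.81 * 2757.1)
rho = 997.44 kg/m^3


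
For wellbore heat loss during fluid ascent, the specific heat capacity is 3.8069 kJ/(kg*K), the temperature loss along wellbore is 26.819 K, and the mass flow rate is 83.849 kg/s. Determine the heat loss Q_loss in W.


Q_loss = mdot * cp * dT
Q_loss = 83.849 * 3.8069 * 26.819
Q_loss = 8560.752 kW
Convert: 8560.752 kW * 1000.0 = 8.5608e+06 W
Q_loss = 8.5608e+06 W


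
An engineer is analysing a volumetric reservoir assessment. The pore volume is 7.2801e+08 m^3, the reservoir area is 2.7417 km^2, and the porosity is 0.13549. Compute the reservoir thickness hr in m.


hr = Vp / (A * 1e6 * phi)
hr = 7.2801e+08 / (2.7417 * 1e6 * 0.13549)
hr = 1959.8 m


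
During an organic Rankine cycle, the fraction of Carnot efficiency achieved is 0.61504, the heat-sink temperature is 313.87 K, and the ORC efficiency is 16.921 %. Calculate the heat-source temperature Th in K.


Th = Tc / (1 - (eta_orc/100)/f)
Th = 313.87 / (1 - (16.921/100)/0.61504)
Th = 433.00 K


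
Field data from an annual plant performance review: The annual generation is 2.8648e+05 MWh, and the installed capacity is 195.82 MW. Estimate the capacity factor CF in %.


CF = E_a / (cap * 8760) * 100
CF = 2.8648e+05 / (195.82 * 8760) * 100
CF = 16.701 %


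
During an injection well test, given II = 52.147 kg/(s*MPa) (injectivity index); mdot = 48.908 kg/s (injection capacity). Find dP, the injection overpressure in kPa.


dP = mdot * 1000 / II
dP = 48.908 * 1000 / 52.147
dP = 937.89 kPa


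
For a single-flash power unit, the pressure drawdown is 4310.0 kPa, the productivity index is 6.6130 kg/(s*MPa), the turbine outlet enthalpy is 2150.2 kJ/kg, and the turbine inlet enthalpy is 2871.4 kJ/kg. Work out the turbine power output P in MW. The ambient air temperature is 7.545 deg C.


Step 1: mdot = PI * dP / 1000 = 6.613 * 4310.0 / 1000 = 28.50203 kg/s
Step 2: P = mdot*(h_in - h_out)/1000 = 28.50203*(2871.4 - 2150.2)/1000 = 20.556 MW
P = 20.556 MW


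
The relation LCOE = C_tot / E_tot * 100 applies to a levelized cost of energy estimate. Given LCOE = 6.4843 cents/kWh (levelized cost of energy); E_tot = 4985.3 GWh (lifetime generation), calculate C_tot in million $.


C_tot = LCOE / 100 * E_tot
C_tot = 6.4843 / 100 * 4985.3
C_tot = 323.26 million $


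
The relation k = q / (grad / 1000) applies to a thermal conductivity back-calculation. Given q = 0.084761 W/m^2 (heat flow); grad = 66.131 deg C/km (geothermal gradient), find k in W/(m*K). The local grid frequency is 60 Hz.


k = q / (grad / 1000)
k = 0.084761 / (66.131 / 1000)
k = 1.2817 W/(m*K)


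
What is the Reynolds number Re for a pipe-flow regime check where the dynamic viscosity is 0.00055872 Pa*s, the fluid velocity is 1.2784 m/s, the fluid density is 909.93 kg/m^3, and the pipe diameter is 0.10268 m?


Re = rho * vel * D / mu
Re = 909.93 * 1.2784 * 0.10268 / 0.00055872
Re = 2.1378e+05


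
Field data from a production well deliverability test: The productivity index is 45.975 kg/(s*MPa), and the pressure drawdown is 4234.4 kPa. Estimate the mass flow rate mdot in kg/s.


mdot = PI * dP / 1000
mdot = 45.975 * 4234.4 / 1000
mdot = 194.68 kg/s


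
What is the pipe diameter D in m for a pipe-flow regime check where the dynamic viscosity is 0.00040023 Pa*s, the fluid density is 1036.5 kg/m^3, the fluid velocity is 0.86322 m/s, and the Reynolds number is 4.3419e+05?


D = Re * mu / (rho * vel)
D = 4.3419e+05 * 0.00040023 / (1036.5 * 0.86322)
D = 0.19422 m


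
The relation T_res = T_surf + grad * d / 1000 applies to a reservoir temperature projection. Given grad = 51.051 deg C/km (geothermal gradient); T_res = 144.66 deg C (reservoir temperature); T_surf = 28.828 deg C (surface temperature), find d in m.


d = (T_res - T_surf) / grad * 1000
d = (144.66 - 28.828) / 51.051 * 1000
d = 2268.9 m


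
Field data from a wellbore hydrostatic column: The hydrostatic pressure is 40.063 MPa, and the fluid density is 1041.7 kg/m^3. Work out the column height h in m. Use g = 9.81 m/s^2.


h = P * 1e6 / (g * rho)
h = 40.063 * 1e6 / (9.81 * 1041.7)
h = 3920.4 m


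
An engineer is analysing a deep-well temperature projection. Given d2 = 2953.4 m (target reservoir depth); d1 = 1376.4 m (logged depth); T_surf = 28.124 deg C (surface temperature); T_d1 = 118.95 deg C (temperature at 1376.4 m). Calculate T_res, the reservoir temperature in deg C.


Step 1: grad = (T_d1 - T_surf)/d1 * 1000 = (118.95 - 28.124)/1376.4 * 1000 = 65.98808 deg C/km
Step 2: T_res = T_surf + grad*d2/1000 = 28.124 + 65.98808*2953.4/1000 = 223.01 deg C
T_res = 223.01 deg C


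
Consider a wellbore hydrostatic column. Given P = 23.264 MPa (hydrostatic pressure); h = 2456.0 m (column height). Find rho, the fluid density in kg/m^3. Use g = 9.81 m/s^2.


rho = P * 1e6 / (g * h)
rho = 23.264 * 1e6 / (9.81 * 2456.0)
rho = 965.58 kg/m^3


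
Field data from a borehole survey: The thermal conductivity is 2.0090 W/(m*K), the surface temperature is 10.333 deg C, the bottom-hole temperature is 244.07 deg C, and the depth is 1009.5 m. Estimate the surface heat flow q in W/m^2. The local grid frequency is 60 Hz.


Step 1: grad = (T_d - T_surf)/d * 1000 = (244.07 - 10.333)/1009.5 * 1000 = 231.5374 deg C/km
Step 2: q = k * grad / 1000 = 2.009 * 231.5374 / 1000 = 0.46516 W/m^2
q = 0.46516 W/m^2


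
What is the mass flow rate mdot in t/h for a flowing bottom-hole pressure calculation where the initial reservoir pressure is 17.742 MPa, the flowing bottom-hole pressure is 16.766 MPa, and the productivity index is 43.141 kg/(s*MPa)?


mdot = (P_i - P_wf) * PI
mdot = (17.742 - 16.766) * 43.141
mdot = 42.10562 kg/s
Convert: 42.10562 kg/s * 3.6 = 151.58 t/h
mdot = 151.58 t/h


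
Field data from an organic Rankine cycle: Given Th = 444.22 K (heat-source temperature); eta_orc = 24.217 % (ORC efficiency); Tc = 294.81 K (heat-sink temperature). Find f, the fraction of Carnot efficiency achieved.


f = (eta_orc/100) / (1 - Tc/Th)
f = (24.217/100) / (1 - 294.81/444.22)
f = 0.72001


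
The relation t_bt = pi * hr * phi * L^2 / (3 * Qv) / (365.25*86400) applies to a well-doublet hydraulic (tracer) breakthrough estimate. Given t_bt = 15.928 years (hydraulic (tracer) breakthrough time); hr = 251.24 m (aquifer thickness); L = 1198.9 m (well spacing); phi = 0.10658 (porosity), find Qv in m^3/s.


Qv = pi*hr*phi*L^2 / (3*t_bt*365.25*86400)
Qv = pi*251.24*0.10658*1198.9^2 / (3*15.928*365.25*86400)
Qv = 0.080185 m^3/s


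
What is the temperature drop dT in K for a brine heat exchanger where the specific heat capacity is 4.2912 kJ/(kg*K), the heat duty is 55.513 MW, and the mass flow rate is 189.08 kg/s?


dT = Q * 1000 / (mdot * cp)
dT = 55.513 * 1000 / (189.08 * 4.2912)
dT = 68.418 K


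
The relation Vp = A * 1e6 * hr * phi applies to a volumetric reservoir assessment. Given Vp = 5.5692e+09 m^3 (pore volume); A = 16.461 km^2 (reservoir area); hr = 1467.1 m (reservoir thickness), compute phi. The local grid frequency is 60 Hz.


phi = Vp / (A * 1e6 * hr)
phi = 5.5692e+09 / (16.461 * 1e6 * 1467.1)
phi = 0.23061


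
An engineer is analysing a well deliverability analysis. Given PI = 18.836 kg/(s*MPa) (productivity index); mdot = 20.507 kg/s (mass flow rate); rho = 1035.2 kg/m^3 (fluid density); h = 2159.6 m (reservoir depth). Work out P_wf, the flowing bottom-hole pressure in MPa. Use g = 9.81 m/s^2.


Step 1: P_i = rho*g*h/1e6 = 1035.2*9.81*2159.6/1e6 = 21.93141 MPa
Step 2: P_wf = P_i - mdot/PI = 21.93141 - 20.507/18.836 = 20.843 MPa
P_wf = 20.843 MPa


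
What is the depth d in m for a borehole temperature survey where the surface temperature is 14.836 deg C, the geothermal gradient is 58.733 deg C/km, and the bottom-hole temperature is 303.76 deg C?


d = (T_d - T_surf) / grad * 1000
d = (303.76 - 14.836) / 58.733 * 1000
d = 4919.3 m


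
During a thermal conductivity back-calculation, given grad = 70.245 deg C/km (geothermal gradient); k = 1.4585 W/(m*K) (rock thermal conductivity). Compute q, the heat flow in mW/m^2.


q = k * grad / 1000
q = 1.4585 * 70.245 / 1000
q = 0.1024523 W/m^2
Convert: 0.1024523 W/m^2 * 1000.0 = 102.45 mW/m^2
q = 102.45 mW/m^2


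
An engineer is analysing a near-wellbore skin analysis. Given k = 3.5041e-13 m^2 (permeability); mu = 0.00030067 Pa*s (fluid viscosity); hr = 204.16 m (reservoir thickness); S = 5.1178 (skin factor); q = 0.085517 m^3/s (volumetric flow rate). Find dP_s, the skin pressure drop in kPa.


dP_s = S * q * mu / (2*pi*k*hr) / 1000
dP_s = 5.1178 * 0.085517 * 0.00030067 / (2*pi*3.5041e-13*204.16) / 1000
dP_s = 292.75 kPa


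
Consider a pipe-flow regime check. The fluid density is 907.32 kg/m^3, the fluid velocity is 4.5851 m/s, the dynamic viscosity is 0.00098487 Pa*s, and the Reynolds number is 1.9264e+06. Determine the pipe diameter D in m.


D = Re * mu / (rho * vel)
D = 1.9264e+06 * 0.00098487 / (907.32 * 4.5851)
D = 0.45605 m


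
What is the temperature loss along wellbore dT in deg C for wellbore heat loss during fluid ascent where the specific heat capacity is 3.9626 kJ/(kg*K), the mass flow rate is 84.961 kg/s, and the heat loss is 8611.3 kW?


dT = Q_loss / (mdot * cp)
dT = 8611.3 / (84.961 * 3.9626)
dT = 25.57813 K
Convert (temperature difference, 1 K = 1 deg C): 25.57813 K = 25.57813 deg C
dT = 25.578 deg C


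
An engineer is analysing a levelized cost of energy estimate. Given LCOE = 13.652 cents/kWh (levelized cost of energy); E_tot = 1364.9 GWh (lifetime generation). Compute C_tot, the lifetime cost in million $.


C_tot = LCOE / 100 * E_tot
C_tot = 13.652 / 100 * 1364.9
C_tot = 186.34 million $


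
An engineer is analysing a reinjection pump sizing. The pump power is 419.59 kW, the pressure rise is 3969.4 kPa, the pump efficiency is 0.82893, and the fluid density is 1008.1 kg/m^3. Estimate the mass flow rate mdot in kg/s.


mdot = P_pump * rho * eta / dP
mdot = 419.59 * 1008.1 * 0.82893 / 3969.4
mdot = 88.333 kg/s


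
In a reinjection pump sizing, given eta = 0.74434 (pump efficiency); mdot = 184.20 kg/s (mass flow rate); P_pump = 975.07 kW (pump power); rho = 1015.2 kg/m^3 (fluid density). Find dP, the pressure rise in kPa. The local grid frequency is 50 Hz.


dP = P_pump * rho * eta / mdot
dP = 975.07 * 1015.2 * 0.74434 / 184.20
dP = 4000.1 kPa


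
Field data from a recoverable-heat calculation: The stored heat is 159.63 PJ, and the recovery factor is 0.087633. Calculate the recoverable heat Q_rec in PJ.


Q_rec = Q_s * RF
Q_rec = 159.63 * 0.087633
Q_rec = 13.989 PJ


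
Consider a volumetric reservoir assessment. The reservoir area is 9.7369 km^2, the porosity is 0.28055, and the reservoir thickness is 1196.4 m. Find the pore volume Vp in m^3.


Vp = A * 1e6 * hr * phi
Vp = 9.7369 * 1e6 * 1196.4 * 0.28055
Vp = 3.2682e+09 m^3


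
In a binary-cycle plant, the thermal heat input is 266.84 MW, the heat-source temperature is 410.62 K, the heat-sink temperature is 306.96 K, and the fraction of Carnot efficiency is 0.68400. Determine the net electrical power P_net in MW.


Step 1: eta = (1 - Tc/Th)*f = (1 - 306.96/410.62)*0.684 = 0.1726741
Step 2: P_net = eta * Q_in = 0.1726741 * 266.84 = 46.076 MW
P_net = 46.076 MW


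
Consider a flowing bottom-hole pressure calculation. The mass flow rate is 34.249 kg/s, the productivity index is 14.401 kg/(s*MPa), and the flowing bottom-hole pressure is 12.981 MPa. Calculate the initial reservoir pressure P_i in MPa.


P_i = P_wf + mdot / PI
P_i = 12.981 + 34.249 / 14.401
P_i = 15.359 MPa


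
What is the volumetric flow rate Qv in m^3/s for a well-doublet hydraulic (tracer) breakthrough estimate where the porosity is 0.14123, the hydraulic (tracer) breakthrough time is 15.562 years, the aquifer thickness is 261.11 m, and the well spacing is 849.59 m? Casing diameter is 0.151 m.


Qv = pi*hr*phi*L^2 / (3*t_bt*365.25*86400)
Qv = pi*261.11*0.14123*849.59^2 / (3*15.562*365.25*86400)
Qv = 0.056758 m^3/s


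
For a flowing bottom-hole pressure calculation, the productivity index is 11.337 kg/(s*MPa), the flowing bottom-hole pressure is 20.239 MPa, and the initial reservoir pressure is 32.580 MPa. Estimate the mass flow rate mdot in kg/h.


mdot = (P_i - P_wf) * PI
mdot = (32.580 - 20.239) * 11.337
mdot = 139.9099 kg/s
Convert: 139.9099 kg/s * 3600.0 = 5.0368e+05 kg/h
mdot = 5.0368e+05 kg/h


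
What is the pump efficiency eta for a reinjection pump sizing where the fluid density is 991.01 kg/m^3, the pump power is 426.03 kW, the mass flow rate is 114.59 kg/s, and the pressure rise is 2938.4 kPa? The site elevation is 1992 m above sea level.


eta = mdot * dP / (rho * P_pump)
eta = 114.59 * 2938.4 / (991.01 * 426.03)
eta = 0.79752


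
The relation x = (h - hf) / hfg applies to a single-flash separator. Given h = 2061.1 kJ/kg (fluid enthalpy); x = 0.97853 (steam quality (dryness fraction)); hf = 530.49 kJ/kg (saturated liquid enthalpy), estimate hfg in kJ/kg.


hfg = (h - hf) / x
hfg = (2061.1 - 530.49) / 0.97853
hfg = 1564.2 kJ/kg


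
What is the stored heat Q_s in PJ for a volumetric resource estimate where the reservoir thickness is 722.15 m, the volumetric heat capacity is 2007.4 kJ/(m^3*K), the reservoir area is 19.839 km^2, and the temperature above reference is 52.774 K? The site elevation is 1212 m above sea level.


Step 1: Vr = A*1e6*hr = 19.839*1e6*722.15 = 1.432673e+10 m^3
Step 2: Q_s = Vr*rhoc*dT/1e12 = 1.432673e+10*2007.4*52.774/1e12 = 1517.8 PJ
Q_s = 1517.8 PJ


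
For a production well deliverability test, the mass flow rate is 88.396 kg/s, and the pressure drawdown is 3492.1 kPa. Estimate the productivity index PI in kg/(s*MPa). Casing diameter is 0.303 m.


PI = mdot * 1000 / dP
PI = 88.396 * 1000 / 3492.1
PI = 25.313 kg/(s*MPa)


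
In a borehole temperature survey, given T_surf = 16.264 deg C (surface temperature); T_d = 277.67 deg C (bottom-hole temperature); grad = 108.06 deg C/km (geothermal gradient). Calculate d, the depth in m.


d = (T_d - T_surf) / grad * 1000
d = (277.67 - 16.264) / 108.06 * 1000
d = 2419.1 m


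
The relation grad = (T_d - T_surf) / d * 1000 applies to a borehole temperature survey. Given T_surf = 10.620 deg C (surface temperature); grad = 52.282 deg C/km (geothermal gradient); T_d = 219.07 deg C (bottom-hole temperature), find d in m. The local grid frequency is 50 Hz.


d = (T_d - T_surf) / grad * 1000
d = (219.07 - 10.620) / 52.282 * 1000
d = 3987.0 m


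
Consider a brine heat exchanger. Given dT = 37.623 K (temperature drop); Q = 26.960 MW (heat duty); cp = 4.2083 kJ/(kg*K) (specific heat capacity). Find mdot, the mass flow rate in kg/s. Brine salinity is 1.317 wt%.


mdot = Q * 1000 / (cp * dT)
mdot = 26.960 * 1000 / (4.2083 * 37.623)
mdot = 170.28 kg/s


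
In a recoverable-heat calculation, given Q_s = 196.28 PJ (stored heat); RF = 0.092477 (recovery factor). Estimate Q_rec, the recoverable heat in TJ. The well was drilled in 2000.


Q_rec = Q_s * RF
Q_rec = 196.28 * 0.092477
Q_rec = 18.15139 PJ
Convert: 18.15139 PJ * 1000.0 = 18151 TJ
Q_rec = 18151 TJ


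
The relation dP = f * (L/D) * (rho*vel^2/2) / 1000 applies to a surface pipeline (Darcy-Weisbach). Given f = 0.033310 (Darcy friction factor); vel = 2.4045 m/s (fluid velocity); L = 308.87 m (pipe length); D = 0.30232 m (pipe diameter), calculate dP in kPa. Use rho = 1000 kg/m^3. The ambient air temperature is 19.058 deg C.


dP = f * (L/D) * (rho*vel^2/2) / 1000
dP = 0.033310 * (308.87/0.30232) * (1000*2.4045^2/2) / 1000
dP = 98.379 kPa


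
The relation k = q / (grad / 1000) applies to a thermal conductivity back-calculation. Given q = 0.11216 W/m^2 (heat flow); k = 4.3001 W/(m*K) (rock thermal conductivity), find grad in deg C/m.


grad = q / k * 1000
grad = 0.11216 / 4.3001 * 1000
grad = 26.08311 deg C/km
Convert: 26.08311 deg C/km * 0.001 = 0.026083 deg C/m
grad = 0.026083 deg C/m


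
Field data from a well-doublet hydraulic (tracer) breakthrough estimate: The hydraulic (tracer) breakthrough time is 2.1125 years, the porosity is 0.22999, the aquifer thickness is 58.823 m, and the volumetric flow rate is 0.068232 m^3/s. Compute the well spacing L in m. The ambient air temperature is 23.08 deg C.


L = sqrt(t_bt*365.25*86400*3*Qv / (pi*hr*phi))
L = sqrt(2.1125*365.25*86400*3*0.068232 / (pi*58.823*0.22999))
L = 566.63 m


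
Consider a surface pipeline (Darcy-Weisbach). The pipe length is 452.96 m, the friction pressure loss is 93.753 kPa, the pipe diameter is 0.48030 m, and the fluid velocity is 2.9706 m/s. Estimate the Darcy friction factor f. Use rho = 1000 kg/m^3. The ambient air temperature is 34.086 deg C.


f = dP*1000 / ((L/D)*(rho*vel^2/2))
f = 93.753*1000 / ((452.96/0.48030)*(1000*2.9706^2/2))
f = 0.022531


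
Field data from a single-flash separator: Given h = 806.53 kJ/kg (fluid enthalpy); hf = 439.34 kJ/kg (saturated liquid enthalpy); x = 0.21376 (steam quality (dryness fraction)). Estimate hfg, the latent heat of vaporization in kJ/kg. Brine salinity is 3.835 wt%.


hfg = (h - hf) / x
hfg = (806.53 - 439.34) / 0.21376
hfg = 1717.8 kJ/kg


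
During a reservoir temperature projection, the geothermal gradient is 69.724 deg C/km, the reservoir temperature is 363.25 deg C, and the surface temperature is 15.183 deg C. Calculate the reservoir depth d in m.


d = (T_res - T_surf) / grad * 1000
d = (363.25 - 15.183) / 69.724 * 1000
d = 4992.1 m


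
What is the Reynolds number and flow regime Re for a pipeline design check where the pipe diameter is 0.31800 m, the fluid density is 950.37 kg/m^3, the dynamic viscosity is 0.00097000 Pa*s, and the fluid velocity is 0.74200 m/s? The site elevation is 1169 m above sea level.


Step 1: Re = rho*vel*D/mu = 950.37*0.742*0.318/0.00097 = 2.3118e+05
Step 2: Re = 2.3118e+05 > 4000, so flow is turbulent.
Re = 2.3118e+05 (turbulent)


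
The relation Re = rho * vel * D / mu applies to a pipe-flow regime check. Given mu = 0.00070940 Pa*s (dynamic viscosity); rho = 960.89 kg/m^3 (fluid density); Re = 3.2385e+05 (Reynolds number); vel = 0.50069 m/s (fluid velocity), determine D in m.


D = Re * mu / (rho * vel)
D = 3.2385e+05 * 0.00070940 / (960.89 * 0.50069)
D = 0.47752 m


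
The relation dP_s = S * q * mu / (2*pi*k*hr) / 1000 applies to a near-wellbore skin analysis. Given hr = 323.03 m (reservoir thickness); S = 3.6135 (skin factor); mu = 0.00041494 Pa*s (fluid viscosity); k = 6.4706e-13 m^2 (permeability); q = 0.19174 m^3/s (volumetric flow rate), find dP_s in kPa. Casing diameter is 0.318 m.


dP_s = S * q * mu / (2*pi*k*hr) / 1000
dP_s = 3.6135 * 0.19174 * 0.00041494 / (2*pi*6.4706e-13*323.03) / 1000
dP_s = 218.91 kPa


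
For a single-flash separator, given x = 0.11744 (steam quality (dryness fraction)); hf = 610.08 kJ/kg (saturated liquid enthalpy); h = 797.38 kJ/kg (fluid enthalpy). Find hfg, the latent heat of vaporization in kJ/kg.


hfg = (h - hf) / x
hfg = (797.38 - 610.08) / 0.11744
hfg = 1594.9 kJ/kg


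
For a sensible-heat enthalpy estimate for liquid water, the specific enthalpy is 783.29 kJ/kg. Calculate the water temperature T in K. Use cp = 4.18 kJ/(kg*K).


T = h / cp
T = 783.29 / 4.18
T = 187.3900 deg C
Convert to K: 187.3900 + 273.15 = 460.54 K
T = 460.54 K


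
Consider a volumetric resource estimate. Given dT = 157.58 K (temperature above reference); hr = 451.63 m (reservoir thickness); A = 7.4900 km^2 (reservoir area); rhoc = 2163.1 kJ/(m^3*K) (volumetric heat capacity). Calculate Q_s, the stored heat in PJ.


Step 1: Vr = A*1e6*hr = 7.49*1e6*451.63 = 3.382709e+09 m^3
Step 2: Q_s = Vr*rhoc*dT/1e12 = 3.382709e+09*2163.1*157.58/1e12 = 1153.0 PJ
Q_s = 1153.0 PJ


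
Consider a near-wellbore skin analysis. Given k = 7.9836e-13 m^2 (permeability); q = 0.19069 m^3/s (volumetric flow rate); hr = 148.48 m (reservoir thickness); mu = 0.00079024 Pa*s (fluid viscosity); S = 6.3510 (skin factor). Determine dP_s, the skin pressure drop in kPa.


dP_s = S * q * mu / (2*pi*k*hr) / 1000
dP_s = 6.3510 * 0.19069 * 0.00079024 / (2*pi*7.9836e-13*148.48) / 1000
dP_s = 1284.9 kPa


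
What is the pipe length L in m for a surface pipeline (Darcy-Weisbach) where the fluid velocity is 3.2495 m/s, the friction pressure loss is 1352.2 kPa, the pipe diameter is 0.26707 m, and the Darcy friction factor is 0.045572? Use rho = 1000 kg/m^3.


L = dP*1000*D / (f*rho*vel^2/2)
L = 1352.2*1000*0.26707 / (0.045572*1000*3.2495^2/2)
L = 1500.9 m


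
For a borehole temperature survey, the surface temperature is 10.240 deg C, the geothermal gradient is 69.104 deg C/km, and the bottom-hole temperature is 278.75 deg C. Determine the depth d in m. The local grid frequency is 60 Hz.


d = (T_d - T_surf) / grad * 1000
d = (278.75 - 10.240) / 69.104 * 1000
d = 3885.6 m


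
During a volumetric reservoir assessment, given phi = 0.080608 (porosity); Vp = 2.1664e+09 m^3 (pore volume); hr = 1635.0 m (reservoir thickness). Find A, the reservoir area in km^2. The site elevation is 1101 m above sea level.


A = Vp / (1e6 * hr * phi)
A = 2.1664e+09 / (1e6 * 1635.0 * 0.080608)
A = 16.438 km^2


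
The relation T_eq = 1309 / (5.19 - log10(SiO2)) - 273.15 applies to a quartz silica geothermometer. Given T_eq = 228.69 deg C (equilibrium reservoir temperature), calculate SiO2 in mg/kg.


SiO2 = 10^(5.19 - 1309/(T_eq + 273.15))
SiO2 = 10^(5.19 - 1309/(228.69 + 273.15))
SiO2 = 381.59 mg/kg


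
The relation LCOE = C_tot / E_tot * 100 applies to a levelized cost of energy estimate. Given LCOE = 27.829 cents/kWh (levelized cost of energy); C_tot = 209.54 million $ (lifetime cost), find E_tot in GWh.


E_tot = C_tot / LCOE * 100
E_tot = 209.54 / 27.829 * 100
E_tot = 752.96 GWh


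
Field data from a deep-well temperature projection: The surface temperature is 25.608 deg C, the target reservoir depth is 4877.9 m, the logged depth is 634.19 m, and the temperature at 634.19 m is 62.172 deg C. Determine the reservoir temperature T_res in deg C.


Step 1: grad = (T_d1 - T_surf)/d1 * 1000 = (62.172 - 25.608)/634.19 * 1000 = 57.65465 deg C/km
Step 2: T_res = T_surf + grad*d2/1000 = 25.608 + 57.65465*4877.9/1000 = 306.84 deg C
T_res = 306.84 deg C


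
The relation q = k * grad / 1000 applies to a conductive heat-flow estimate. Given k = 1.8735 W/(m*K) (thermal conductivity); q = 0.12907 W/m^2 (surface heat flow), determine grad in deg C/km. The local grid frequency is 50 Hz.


grad = q * 1000 / k
grad = 0.12907 * 1000 / 1.8735
grad = 68.892 deg C/km


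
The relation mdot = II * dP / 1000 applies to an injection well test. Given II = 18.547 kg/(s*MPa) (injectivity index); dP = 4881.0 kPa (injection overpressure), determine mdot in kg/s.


mdot = II * dP / 1000
mdot = 18.547 * 4881.0 / 1000
mdot = 90.528 kg/s


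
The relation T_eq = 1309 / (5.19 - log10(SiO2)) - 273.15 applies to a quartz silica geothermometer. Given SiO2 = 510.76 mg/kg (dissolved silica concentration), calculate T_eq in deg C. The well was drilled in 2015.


T_eq = 1309 / (5.19 - log10(SiO2)) - 273.15
T_eq = 1309 / (5.19 - log10(510.76)) - 273.15
T_eq = 254.29 deg C


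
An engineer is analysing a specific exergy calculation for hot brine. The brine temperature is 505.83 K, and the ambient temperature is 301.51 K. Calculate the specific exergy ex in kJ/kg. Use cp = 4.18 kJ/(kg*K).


ex = cp * ((T_b - T_0) - T_0 * ln(T_b/T_0))
ex = 4.18 * ((505.83 - 301.51) - 301.51 * ln(505.83/301.51))
ex = 201.98 kJ/kg


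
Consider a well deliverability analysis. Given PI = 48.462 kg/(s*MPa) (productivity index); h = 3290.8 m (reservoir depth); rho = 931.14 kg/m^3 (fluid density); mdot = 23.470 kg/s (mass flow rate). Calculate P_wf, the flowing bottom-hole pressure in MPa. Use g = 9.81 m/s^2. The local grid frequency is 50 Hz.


Step 1: P_i = rho*g*h/1e6 = 931.14*9.81*3290.8/1e6 = 30.05976 MPa
Step 2: P_wf = P_i - mdot/PI = 30.05976 - 23.47/48.462 = 29.575 MPa
P_wf = 29.575 MPa


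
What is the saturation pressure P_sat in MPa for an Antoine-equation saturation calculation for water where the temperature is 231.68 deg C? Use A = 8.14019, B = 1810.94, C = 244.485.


P_sat = 10^(A - B/(C + T)) / 760 * 0.101325
P_sat = 10^(8.14019 - 1810.94/(244.485 + 231.68)) / 760 * 0.101325
P_sat = 2.8968 MPa


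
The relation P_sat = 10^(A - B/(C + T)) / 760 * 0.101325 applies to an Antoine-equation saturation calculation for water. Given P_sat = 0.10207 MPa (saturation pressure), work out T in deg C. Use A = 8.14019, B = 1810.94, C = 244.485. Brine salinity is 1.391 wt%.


T = B / (A - log10(P_sat * 760 / 0.101325)) - C
T = 1810.94 / (8.14019 - log10(0.10207 * 760 / 0.101325)) - 244.485
T = 100.05 deg C


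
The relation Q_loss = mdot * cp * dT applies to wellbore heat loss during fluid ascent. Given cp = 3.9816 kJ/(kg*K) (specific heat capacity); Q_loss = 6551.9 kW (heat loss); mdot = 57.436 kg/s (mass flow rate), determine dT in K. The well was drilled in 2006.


dT = Q_loss / (mdot * cp)
dT = 6551.9 / (57.436 * 3.9816)
dT = 28.650 K


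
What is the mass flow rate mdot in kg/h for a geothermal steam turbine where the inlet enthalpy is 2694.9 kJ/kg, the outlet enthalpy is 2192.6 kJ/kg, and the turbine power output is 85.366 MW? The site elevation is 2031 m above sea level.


mdot = P * 1000 / (h_in - h_out)
mdot = 85.366 * 1000 / (2694.9 - 2192.6)
mdot = 169.9502 kg/s
Convert: 169.9502 kg/s * 3600.0 = 6.1182e+05 kg/h
mdot = 6.1182e+05 kg/h


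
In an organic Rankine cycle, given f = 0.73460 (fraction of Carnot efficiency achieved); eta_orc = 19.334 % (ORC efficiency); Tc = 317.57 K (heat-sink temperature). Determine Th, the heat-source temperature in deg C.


Th = Tc / (1 - (eta_orc/100)/f)
Th = 317.57 / (1 - (19.334/100)/0.73460)
Th = 431.0071 K
Convert to deg C: 431.0071 - 273.15 = 157.86 deg C
Th = 157.86 deg C


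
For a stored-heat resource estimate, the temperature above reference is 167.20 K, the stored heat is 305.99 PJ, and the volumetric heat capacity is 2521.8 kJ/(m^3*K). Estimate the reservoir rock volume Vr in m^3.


Vr = Q_s * 1e12 / (rhoc * dT)
Vr = 305.99 * 1e12 / (2521.8 * 167.20)
Vr = 7.2571e+08 m^3


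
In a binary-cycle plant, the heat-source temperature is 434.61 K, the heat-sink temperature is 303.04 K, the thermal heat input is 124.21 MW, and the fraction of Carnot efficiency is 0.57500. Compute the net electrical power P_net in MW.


Step 1: eta = (1 - Tc/Th)*f = (1 - 303.04/434.61)*0.575 = 0.1740704
Step 2: P_net = eta * Q_in = 0.1740704 * 124.21 = 21.621 MW
P_net = 21.621 MW


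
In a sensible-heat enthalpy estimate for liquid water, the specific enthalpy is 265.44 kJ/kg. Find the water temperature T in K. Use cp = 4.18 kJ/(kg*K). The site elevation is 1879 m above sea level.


T = h / cp
T = 265.44 / 4.18
T = 63.50239 deg C
Convert to K: 63.50239 + 273.15 = 336.65 K
T = 336.65 K


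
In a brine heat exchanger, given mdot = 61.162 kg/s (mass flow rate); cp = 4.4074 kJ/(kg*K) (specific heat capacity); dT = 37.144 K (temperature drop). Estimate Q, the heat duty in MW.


Q = mdot * cp * dT / 1000
Q = 61.162 * 4.4074 * 37.144 / 1000
Q = 10.013 MW


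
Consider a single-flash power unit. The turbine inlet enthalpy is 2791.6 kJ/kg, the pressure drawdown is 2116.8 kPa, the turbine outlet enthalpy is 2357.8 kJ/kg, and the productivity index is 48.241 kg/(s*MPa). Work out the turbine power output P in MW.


Step 1: mdot = PI * dP / 1000 = 48.241 * 2116.8 / 1000 = 102.1165 kg/s
Step 2: P = mdot*(h_in - h_out)/1000 = 102.1165*(2791.6 - 2357.8)/1000 = 44.298 MW
P = 44.298 MW


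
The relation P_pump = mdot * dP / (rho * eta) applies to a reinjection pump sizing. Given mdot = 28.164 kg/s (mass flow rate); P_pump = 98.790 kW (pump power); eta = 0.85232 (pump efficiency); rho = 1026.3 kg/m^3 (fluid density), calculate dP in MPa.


dP = P_pump * rho * eta / mdot
dP = 98.790 * 1026.3 * 0.85232 / 28.164
dP = 3068.285 kPa
Convert: 3068.285 kPa * 0.001 = 3.0683 MPa
dP = 3.0683 MPa


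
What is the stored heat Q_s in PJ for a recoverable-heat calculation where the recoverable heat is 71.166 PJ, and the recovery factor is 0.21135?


Q_s = Q_rec / RF
Q_s = 71.166 / 0.21135
Q_s = 336.72 PJ


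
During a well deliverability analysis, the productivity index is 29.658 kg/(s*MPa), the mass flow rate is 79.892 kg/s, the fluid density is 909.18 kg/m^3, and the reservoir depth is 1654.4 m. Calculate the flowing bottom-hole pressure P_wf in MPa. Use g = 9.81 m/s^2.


Step 1: P_i = rho*g*h/1e6 = 909.18*9.81*1654.4/1e6 = 14.75569 MPa
Step 2: P_wf = P_i - mdot/PI = 14.75569 - 79.892/29.658 = 12.062 MPa
P_wf = 12.062 MPa


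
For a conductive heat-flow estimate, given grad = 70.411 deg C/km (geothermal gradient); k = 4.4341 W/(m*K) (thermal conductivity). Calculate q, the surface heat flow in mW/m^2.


q = k * grad / 1000
q = 4.4341 * 70.411 / 1000
q = 0.3122094 W/m^2
Convert: 0.3122094 W/m^2 * 1000.0 = 312.21 mW/m^2
q = 312.21 mW/m^2


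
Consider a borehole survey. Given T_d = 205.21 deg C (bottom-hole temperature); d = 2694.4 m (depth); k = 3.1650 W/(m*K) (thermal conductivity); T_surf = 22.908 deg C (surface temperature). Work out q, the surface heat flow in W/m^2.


Step 1: grad = (T_d - T_surf)/d * 1000 = (205.21 - 22.908)/2694.4 * 1000 = 67.65959 deg C/km
Step 2: q = k * grad / 1000 = 3.165 * 67.65959 / 1000 = 0.21414 W/m^2
q = 0.21414 W/m^2


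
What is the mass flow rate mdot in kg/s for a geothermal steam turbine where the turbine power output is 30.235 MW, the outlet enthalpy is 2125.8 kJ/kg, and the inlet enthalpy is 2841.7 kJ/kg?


mdot = P * 1000 / (h_in - h_out)
mdot = 30.235 * 1000 / (2841.7 - 2125.8)
mdot = 42.234 kg/s


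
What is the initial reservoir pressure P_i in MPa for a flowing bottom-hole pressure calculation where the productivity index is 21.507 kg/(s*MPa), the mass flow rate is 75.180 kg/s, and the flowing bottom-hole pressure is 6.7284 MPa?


P_i = P_wf + mdot / PI
P_i = 6.7284 + 75.180 / 21.507
P_i = 10.224 MPa


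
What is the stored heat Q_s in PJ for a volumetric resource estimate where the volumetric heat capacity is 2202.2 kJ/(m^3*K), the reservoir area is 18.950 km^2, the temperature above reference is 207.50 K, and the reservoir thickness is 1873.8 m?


Step 1: Vr = A*1e6*hr = 18.95*1e6*1873.8 = 3.550851e+10 m^3
Step 2: Q_s = Vr*rhoc*dT/1e12 = 3.550851e+10*2202.2*207.5/1e12 = 16226 PJ
Q_s = 16226 PJ


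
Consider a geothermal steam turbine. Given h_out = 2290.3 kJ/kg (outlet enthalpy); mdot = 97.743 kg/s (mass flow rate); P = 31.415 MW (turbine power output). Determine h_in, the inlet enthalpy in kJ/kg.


h_in = h_out + P * 1000 / mdot
h_in = 2290.3 + 31.415 * 1000 / 97.743
h_in = 2611.7 kJ/kg


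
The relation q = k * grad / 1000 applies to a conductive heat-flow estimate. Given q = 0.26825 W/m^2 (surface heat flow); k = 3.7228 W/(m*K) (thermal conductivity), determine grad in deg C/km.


grad = q * 1000 / k
grad = 0.26825 * 1000 / 3.7228
grad = 72.056 deg C/km


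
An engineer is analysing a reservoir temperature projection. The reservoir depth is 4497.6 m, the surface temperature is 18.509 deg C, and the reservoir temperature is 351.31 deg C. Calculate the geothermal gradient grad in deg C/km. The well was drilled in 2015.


grad = (T_res - T_surf) / d * 1000
grad = (351.31 - 18.509) / 4497.6 * 1000
grad = 73.995 deg C/km


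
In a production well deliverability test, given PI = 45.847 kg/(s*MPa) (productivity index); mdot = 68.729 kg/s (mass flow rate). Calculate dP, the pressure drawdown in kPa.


dP = mdot * 1000 / PI
dP = 68.729 * 1000 / 45.847
dP = 1499.1 kPa


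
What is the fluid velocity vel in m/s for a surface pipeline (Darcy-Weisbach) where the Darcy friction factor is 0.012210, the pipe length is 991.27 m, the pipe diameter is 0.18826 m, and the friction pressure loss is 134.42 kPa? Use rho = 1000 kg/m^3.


vel = sqrt(dP*1000*2*D / (f*L*rho))
vel = sqrt(134.42*1000*2*0.18826 / (0.012210*991.27*1000))
vel = 2.0449 m/s


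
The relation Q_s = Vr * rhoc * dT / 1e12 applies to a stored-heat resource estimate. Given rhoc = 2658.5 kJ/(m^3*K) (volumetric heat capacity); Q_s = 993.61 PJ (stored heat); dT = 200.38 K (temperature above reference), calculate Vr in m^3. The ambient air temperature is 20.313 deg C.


Vr = Q_s * 1e12 / (rhoc * dT)
Vr = 993.61 * 1e12 / (2658.5 * 200.38)
Vr = 1.8652e+09 m^3


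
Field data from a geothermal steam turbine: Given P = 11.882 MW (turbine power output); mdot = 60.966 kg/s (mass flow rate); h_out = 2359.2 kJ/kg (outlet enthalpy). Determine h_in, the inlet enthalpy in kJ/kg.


h_in = h_out + P * 1000 / mdot
h_in = 2359.2 + 11.882 * 1000 / 60.966
h_in = 2554.1 kJ/kg


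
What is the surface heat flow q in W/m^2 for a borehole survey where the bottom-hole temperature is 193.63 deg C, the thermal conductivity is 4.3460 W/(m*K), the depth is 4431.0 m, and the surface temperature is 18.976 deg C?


Step 1: grad = (T_d - T_surf)/d * 1000 = (193.63 - 18.976)/4431.0 * 1000 = 39.41638 deg C/km
Step 2: q = k * grad / 1000 = 4.346 * 39.41638 / 1000 = 0.17130 W/m^2
q = 0.17130 W/m^2


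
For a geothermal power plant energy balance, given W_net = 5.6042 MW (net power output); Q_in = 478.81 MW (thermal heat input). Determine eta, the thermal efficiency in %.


eta = W_net / Q_in * 100
eta = 5.6042 / 478.81 * 100
eta = 1.1704 %


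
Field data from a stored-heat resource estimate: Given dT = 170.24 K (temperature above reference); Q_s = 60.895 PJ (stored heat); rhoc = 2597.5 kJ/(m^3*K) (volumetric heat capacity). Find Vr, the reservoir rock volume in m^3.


Vr = Q_s * 1e12 / (rhoc * dT)
Vr = 60.895 * 1e12 / (2597.5 * 170.24)
Vr = 1.3771e+08 m^3


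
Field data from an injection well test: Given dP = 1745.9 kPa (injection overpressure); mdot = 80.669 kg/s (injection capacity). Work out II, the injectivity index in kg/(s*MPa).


II = mdot * 1000 / dP
II = 80.669 * 1000 / 1745.9
II = 46.205 kg/(s*MPa)


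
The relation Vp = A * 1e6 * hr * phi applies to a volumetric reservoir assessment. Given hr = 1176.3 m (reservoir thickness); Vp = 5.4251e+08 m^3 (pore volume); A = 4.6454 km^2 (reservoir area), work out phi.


phi = Vp / (A * 1e6 * hr)
phi = 5.4251e+08 / (4.6454 * 1e6 * 1176.3)
phi = 0.099281


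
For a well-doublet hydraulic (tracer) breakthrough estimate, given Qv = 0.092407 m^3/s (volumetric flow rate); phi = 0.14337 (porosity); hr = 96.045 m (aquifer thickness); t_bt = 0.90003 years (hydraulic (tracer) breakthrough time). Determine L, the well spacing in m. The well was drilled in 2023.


L = sqrt(t_bt*365.25*86400*3*Qv / (pi*hr*phi))
L = sqrt(0.90003*365.25*86400*3*0.092407 / (pi*96.045*0.14337))
L = 426.63 m


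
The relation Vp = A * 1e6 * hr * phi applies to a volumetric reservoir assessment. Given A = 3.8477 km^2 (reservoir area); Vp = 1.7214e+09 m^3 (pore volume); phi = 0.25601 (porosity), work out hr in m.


hr = Vp / (A * 1e6 * phi)
hr = 1.7214e+09 / (3.8477 * 1e6 * 0.25601)
hr = 1747.5 m


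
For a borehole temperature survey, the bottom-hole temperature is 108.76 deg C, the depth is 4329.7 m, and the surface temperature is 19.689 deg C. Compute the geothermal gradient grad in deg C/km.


grad = (T_d - T_surf) / d * 1000
grad = (108.76 - 19.689) / 4329.7 * 1000
grad = 20.572 deg C/km


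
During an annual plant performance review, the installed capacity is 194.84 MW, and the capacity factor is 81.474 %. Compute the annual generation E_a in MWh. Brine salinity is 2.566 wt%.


E_a = CF / 100 * cap * 8760
E_a = 81.474 / 100 * 194.84 * 8760
E_a = 1.3906e+06 MWh


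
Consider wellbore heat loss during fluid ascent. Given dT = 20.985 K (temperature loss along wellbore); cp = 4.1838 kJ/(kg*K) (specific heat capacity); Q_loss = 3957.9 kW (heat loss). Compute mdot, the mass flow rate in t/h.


mdot = Q_loss / (cp * dT)
mdot = 3957.9 / (4.1838 * 20.985)
mdot = 45.08011 kg/s
Convert: 45.08011 kg/s * 3.6 = 162.29 t/h
mdot = 162.29 t/h


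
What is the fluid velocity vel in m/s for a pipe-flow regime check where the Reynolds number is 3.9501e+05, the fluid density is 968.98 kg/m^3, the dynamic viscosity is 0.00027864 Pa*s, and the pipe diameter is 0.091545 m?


vel = Re * mu / (rho * D)
vel = 3.9501e+05 * 0.00027864 / (968.98 * 0.091545)
vel = 1.2408 m/s


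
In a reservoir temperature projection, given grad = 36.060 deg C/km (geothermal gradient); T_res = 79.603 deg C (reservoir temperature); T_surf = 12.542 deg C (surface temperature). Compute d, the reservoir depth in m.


d = (T_res - T_surf) / grad * 1000
d = (79.603 - 12.542) / 36.060 * 1000
d = 1859.7 m


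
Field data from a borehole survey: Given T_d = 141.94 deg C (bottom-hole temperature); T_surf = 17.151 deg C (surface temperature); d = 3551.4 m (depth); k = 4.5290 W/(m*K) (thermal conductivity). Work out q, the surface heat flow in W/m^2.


Step 1: grad = (T_d - T_surf)/d * 1000 = (141.94 - 17.151)/3551.4 * 1000 = 35.13797 deg C/km
Step 2: q = k * grad / 1000 = 4.529 * 35.13797 / 1000 = 0.15914 W/m^2
q = 0.15914 W/m^2


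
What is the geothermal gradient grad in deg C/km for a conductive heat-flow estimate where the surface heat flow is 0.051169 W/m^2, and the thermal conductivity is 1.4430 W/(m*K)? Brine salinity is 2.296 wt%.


grad = q * 1000 / k
grad = 0.051169 * 1000 / 1.4430
grad = 35.460 deg C/km


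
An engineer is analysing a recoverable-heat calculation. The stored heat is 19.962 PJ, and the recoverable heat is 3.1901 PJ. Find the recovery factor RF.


RF = Q_rec / Q_s
RF = 3.1901 / 19.962
RF = 0.15981


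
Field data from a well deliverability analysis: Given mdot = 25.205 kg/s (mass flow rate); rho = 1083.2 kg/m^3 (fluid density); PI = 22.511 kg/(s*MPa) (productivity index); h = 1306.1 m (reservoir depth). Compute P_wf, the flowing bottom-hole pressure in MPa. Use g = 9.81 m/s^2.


Step 1: P_i = rho*g*h/1e6 = 1083.2*9.81*1306.1/1e6 = 13.87887 MPa
Step 2: P_wf = P_i - mdot/PI = 13.87887 - 25.205/22.511 = 12.759 MPa
P_wf = 12.759 MPa


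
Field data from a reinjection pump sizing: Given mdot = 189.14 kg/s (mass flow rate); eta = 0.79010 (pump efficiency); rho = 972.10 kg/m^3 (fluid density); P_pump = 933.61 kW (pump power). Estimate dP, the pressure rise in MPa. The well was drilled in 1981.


dP = P_pump * rho * eta / mdot
dP = 933.61 * 972.10 * 0.79010 / 189.14
dP = 3791.186 kPa
Convert: 3791.186 kPa * 0.001 = 3.7912 MPa
dP = 3.7912 MPa


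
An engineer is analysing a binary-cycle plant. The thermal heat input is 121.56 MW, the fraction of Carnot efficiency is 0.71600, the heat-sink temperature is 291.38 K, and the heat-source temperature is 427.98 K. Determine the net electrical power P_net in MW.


Step 1: eta = (1 - Tc/Th)*f = (1 - 291.38/427.98)*0.716 = 0.2285284
Step 2: P_net = eta * Q_in = 0.2285284 * 121.56 = 27.780 MW
P_net = 27.780 MW


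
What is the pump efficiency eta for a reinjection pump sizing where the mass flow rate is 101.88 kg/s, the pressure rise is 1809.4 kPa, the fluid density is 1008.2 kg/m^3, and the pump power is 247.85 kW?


eta = mdot * dP / (rho * P_pump)
eta = 101.88 * 1809.4 / (1008.2 * 247.85)
eta = 0.73771


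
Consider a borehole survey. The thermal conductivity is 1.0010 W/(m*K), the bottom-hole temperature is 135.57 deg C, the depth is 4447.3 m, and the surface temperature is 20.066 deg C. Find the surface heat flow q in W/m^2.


Step 1: grad = (T_d - T_surf)/d * 1000 = (135.57 - 20.066)/4447.3 * 1000 = 25.97171 deg C/km
Step 2: q = k * grad / 1000 = 1.001 * 25.97171 / 1000 = 0.025998 W/m^2
q = 0.025998 W/m^2


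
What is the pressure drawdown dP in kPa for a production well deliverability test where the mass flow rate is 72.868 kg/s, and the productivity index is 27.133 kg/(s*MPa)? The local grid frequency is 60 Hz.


dP = mdot * 1000 / PI
dP = 72.868 * 1000 / 27.133
dP = 2685.6 kPa
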